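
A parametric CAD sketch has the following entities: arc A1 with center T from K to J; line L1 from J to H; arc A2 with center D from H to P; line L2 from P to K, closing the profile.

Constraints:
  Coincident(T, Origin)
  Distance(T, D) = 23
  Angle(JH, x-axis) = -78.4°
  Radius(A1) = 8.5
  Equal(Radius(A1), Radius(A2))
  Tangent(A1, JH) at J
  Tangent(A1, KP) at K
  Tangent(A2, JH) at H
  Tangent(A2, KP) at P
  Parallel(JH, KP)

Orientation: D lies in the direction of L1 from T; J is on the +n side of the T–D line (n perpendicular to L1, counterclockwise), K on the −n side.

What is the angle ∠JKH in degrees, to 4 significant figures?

53.53°

The slot axis is L1's direction at -78.4°, so u = (cos -78.4°, sin -78.4°) = (0.2011, -0.9796) and n = (−sin -78.4°, cos -78.4°) = (0.9796, 0.2011). T is at the origin and D lies 23.0 along u from T, so D = 23.0·u = (4.625, -22.53). Tangency of A1 to both parallel lines with radius 8.5 puts J and K at T ± 8.5·n: J = (8.326, 1.709), K = (-8.326, -1.709). Equal radii place H and P the same way about D: H = D + 8.5·n = (12.95, -20.82), P = D − 8.5·n = (-3.702, -24.24). Then cos ∠JKH = KJ·KH / (|KJ||KH|), giving 53.53°.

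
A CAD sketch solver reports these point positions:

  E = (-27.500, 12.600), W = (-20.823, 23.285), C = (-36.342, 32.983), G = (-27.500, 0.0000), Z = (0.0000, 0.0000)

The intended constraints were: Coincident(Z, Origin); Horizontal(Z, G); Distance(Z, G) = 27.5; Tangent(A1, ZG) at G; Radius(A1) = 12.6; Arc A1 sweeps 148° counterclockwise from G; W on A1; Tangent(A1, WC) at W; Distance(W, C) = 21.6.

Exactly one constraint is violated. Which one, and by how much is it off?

Distance(W, C) = 21.6 — off by 3.30.

Z = (0.00, 0.00) ✓; Z.y = 0.00, G.y = 0.00 ✓; |ZG| = 27.50 ✓; ∠(EG, GZ) = 90.00° ✓; |EG| = 12.60 ✓; bearing(E→W) − bearing(E→G) = 148.0° ✓; |EW| = 12.60 ✓; ∠(EW, WC) = 90.00° ✓; |WC| = 18.30 ✗.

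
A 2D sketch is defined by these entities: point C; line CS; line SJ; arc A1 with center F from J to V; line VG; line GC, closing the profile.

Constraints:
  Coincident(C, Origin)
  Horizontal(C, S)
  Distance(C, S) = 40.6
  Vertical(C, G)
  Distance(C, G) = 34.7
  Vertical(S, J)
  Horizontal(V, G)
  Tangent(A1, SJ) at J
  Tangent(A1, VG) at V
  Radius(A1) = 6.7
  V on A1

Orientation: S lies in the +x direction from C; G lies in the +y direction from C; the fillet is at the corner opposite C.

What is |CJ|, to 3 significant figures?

49.3

The virtual corner opposite C is at (40.6, 34.7). Since A1 is tangent to SJ there, FJ ⟂ SJ and since A1 is tangent to VG there, FV ⟂ VG, with radius 6.7, so the center F sits 6.7 in from both sides at F = (33.9, 28.0). That places the tangent points at J = (40.6, 28.0) on SJ and V = (33.9, 34.7) on VG. Then |CJ| = |J − C| = 49.3.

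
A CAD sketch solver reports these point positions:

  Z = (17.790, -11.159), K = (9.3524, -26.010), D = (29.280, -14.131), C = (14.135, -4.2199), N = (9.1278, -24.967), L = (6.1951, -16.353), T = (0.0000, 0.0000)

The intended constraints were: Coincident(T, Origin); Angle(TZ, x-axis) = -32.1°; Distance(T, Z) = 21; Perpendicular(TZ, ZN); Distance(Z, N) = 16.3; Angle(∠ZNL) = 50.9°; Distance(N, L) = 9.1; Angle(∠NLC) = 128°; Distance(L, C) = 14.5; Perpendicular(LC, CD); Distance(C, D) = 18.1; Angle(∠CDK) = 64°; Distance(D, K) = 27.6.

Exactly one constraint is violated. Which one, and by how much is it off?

Distance(D, K) = 27.6 — off by 4.40.

T = (0.00, 0.00) ✓; TZ at -32.10° ✓; |TZ| = 21.00 ✓; ∠(TZ, ZN) = 90.00° ✓; |ZN| = 16.30 ✓; ∠ZNL = 50.90° ✓; |NL| = 9.100 ✓; ∠NLC = 128.0° ✓; |LC| = 14.50 ✓; ∠(LC, CD) = 90.00° ✓; |CD| = 18.10 ✓; ∠CDK = 64.00° ✓; |DK| = 23.20 ✗.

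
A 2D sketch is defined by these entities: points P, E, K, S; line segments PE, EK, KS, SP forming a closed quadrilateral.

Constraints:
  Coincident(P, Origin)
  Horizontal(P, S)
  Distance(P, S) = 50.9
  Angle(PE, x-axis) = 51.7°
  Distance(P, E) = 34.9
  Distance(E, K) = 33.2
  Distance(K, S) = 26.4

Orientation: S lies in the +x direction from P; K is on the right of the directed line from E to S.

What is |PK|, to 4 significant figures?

25.73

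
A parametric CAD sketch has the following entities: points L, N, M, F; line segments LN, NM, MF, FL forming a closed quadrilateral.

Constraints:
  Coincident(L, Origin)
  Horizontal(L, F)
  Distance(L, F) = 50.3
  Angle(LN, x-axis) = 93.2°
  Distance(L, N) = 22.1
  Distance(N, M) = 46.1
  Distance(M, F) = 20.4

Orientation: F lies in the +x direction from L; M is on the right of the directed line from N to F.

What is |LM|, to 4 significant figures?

33.68

Checks: |NM| = 46.10 ✓; |MF| = 20.40 ✓.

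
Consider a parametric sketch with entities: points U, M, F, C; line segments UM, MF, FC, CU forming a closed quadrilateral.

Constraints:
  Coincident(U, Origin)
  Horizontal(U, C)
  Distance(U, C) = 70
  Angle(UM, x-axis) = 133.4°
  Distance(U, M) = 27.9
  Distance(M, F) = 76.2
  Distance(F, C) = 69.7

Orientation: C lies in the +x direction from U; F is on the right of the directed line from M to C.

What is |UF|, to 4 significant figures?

49.64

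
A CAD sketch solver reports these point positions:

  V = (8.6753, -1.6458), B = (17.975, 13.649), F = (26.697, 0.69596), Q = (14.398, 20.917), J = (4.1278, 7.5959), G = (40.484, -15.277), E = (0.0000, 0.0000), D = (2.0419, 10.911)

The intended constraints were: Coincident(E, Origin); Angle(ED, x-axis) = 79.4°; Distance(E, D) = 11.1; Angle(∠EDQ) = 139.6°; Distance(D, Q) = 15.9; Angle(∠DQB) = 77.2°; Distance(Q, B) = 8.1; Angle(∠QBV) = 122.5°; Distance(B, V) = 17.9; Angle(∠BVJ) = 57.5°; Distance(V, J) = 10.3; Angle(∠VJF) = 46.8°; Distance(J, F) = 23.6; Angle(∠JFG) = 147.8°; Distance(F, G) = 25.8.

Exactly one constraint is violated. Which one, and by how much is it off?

Distance(F, G) = 25.8 — off by 4.70.

E = (0.00, 0.00) ✓; ED at 79.40° ✓; |ED| = 11.10 ✓; ∠EDQ = 139.6° ✓; |DQ| = 15.90 ✓; ∠DQB = 77.20° ✓; |QB| = 8.101 ✓; ∠QBV = 122.5° ✓; |BV| = 17.90 ✓; ∠BVJ = 57.50° ✓; |VJ| = 10.30 ✓; ∠VJF = 46.80° ✓; |JF| = 23.60 ✓; ∠JFG = 147.8° ✓; |FG| = 21.10 ✗.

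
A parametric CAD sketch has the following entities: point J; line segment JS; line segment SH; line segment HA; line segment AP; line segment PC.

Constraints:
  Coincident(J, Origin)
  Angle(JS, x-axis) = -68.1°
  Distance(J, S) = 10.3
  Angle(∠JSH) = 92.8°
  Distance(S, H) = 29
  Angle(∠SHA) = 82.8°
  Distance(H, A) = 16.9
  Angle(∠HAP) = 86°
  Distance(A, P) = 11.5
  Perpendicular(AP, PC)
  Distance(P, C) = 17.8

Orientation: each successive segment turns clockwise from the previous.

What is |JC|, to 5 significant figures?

23.607

J is at the origin; JS runs at -68.1° with length 10.3, so S = (3.8418, -9.5567). ∠JSH = 92.8° gives SH at -155.30° from the x-axis; with |SH| = 29.0, H = (-22.505, -21.675). ∠SHA = 82.8° gives HA at 107.50° from the x-axis; with |HA| = 16.9, A = (-27.587, -5.5570). ∠HAP = 86.0° gives AP at 13.500° from the x-axis; with |AP| = 11.5, P = (-16.405, -2.8724). AP ⟂ PC, so PC runs at -76.500°; with |PC| = 17.8, C = (-12.249, -20.181). Then |JC| = |C − J| = 23.607.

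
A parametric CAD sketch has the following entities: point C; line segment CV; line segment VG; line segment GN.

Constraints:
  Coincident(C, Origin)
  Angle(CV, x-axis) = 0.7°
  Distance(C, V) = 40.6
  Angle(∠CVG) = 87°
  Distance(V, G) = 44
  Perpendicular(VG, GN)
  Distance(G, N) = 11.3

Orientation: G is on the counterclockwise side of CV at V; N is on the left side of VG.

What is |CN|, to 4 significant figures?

51.08

C is at the origin; CV runs at 0.7° with length 40.6, so V = 40.6·(cos 0.7°, sin 0.7°) = (40.60, 0.4960). ∠CVG = 87.0°, so VG runs at 0.7° + (180° − 87.0°) = 93.70° from the x-axis; with |VG| = 44.0, G = V + 44.0·(cos 93.70°, sin 93.70°) = (37.76, 44.40). VG ⟂ GN; with |GN| = 11.3 on the left of VG, N = G + 11.3·(-0.9979, -0.06453) = (26.48, 43.68). Then |CN| = |N − C| = 51.08.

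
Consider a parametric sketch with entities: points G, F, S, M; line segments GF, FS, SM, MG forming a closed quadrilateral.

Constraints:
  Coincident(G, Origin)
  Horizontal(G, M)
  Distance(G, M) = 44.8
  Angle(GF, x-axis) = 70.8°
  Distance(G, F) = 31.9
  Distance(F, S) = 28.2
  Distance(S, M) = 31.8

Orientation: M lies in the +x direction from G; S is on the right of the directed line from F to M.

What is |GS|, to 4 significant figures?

13.22

G is at the origin; G and M share the same y with |GM| = 44.8 and M in +x, so M = (44.8, 0). GF runs at 70.8° with |GF| = 31.9, so F = (10.49, 30.13). S is determined by |FS| = 28.2 and |SM| = 31.8 together: it lies at the intersection of circle(F, 28.2) and circle(M, 31.8). With |FM| = 45.66, the foot of the radical line on FM is 20.46 from F and the perpendicular offset is √(28.2² − 20.46²) = 19.40. Taking the right-of-FM solution: S = (13.07, 2.043).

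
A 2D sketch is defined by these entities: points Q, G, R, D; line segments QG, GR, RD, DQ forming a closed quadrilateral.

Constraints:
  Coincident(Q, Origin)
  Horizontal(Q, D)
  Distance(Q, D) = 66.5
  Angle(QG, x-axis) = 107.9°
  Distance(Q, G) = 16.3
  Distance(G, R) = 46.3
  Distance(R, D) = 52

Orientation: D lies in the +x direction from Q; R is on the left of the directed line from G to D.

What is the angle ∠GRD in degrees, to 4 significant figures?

96.04°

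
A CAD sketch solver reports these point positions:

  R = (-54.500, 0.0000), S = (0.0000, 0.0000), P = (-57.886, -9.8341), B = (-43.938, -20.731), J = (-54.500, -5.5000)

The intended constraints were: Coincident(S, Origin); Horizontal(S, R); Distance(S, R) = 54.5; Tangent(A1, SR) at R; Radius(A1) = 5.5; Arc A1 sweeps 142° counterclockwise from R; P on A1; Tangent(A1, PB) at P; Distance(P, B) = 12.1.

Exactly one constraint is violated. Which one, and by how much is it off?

Distance(P, B) = 12.1 — off by 5.60.

S = (0.00, 0.00) ✓; S.y = 0.00, R.y = 0.00 ✓; |SR| = 54.50 ✓; ∠(JR, RS) = 90.00° ✓; |JR| = 5.500 ✓; bearing(J→P) − bearing(J→R) = 142.0° ✓; |JP| = 5.500 ✓; ∠(JP, PB) = 90.00° ✓; |PB| = 17.70 ✗.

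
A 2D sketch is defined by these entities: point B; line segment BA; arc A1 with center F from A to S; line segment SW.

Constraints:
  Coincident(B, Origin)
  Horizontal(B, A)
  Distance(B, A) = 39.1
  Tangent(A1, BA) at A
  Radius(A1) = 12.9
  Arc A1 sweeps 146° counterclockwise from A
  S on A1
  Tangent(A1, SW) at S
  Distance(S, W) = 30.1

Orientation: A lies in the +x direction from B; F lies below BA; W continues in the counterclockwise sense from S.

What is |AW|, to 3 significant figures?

44.1

B is at the origin; B and A share the same y with |BA| = 39.1 and A on the +x side, so A = (39.1, 0.00). Since A1 is tangent to BA there, FA ⟂ BA, so F = A + (0, -12.9) = (39.1, -12.9). On A1, A sits at bearing 90° from F; a 146° counterclockwise sweep puts S at bearing 236°, so S = F + 12.9·(cos 236°, sin 236°) = (31.9, -23.6). A1 meets SW tangentially, so FS is at right angles to SW, so SW runs along (−sin 236°, cos 236°); with |SW| = 30.1, W = (56.8, -40.4). Then |AW| = |W − A| = 44.1.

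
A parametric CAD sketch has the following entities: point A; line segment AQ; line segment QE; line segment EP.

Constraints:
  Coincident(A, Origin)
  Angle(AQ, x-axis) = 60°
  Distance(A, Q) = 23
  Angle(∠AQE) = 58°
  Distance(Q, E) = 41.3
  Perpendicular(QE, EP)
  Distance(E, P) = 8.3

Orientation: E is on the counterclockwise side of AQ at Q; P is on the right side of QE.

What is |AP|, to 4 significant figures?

40.26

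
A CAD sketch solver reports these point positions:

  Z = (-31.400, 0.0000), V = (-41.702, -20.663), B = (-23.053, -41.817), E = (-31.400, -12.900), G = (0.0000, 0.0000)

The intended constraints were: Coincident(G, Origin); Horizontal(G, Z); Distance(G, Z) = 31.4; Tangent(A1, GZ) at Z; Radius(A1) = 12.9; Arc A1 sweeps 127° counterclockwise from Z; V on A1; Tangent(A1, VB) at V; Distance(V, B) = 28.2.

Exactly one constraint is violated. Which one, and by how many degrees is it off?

Tangent(A1, VB) at V — off by 4.40°.

G = (0.00, 0.00) ✓; G.y = 0.00, Z.y = 0.00 ✓; |GZ| = 31.40 ✓; ∠(EZ, ZG) = 90.00° ✓; |EZ| = 12.90 ✓; bearing(E→V) − bearing(E→Z) = 127.0° ✓; |EV| = 12.90 ✓; ∠(EV, VB) = 85.60° ✗; |VB| = 28.20 ✓.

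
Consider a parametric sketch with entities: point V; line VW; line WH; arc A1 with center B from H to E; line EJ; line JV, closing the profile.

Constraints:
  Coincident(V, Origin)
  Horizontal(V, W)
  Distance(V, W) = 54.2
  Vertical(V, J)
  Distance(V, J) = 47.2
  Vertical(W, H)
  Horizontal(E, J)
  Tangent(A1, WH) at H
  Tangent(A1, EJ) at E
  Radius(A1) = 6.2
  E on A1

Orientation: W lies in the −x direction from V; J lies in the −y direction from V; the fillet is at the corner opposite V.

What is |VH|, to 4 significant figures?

67.96

V is at the origin; VW is horizontal with |VW| = 54.2 and W on the −x side, so W = (-54.20, 0.000). VJ is vertical with |VJ| = 47.2 and J on the −y side, so J = (0.000, -47.20). The virtual corner opposite V is at (-54.20, -47.20). Tangency of A1 to WH means the radius BH is perpendicular to WH and the tangent condition forces BE to be normal to EJ, with radius 6.2, so the center B sits 6.2 in from both sides at B = (-48.00, -41.00). That places the tangent points at H = (-54.20, -41.00) on WH and E = (-48.00, -47.20) on EJ. Then |VH| = |H − V| = 67.96.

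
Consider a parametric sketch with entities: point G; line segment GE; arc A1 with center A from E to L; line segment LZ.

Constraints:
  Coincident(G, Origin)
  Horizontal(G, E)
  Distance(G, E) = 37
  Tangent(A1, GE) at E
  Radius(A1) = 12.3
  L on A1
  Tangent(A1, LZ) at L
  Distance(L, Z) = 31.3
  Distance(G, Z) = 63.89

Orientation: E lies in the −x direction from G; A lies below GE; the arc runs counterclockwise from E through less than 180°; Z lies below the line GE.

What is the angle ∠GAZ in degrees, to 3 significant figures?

123°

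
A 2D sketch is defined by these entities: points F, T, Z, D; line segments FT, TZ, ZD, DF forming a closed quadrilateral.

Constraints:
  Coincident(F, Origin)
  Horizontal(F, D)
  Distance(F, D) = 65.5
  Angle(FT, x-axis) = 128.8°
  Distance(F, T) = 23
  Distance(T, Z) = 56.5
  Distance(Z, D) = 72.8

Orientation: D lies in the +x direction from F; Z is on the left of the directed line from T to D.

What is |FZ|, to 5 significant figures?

64.162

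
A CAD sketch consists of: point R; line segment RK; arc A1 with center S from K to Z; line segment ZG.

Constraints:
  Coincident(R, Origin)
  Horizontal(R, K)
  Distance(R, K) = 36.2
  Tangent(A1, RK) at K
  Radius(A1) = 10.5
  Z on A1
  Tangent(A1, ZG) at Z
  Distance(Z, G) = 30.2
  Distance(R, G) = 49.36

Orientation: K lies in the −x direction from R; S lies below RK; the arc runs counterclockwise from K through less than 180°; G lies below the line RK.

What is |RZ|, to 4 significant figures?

47.73

R is at the origin; RK is horizontal with |RK| = 36.2 and K on the −x side, so K = (-36.20, 0.000). A1 meets RK tangentially, so SK is at right angles to RK, so S = K + (0, -10.5) = (-36.20, -10.50). Since SZ ⟂ ZG (tangency), |SG| = √(10.5² + 30.2²) = 31.97 regardless of where Z sits on A1. So G lies on both circle(R, 49.36) and circle(S, 31.97); the below-RK intersection is G = (-27.21, -41.18). Z is the foot of the tangent from G: Z = (-44.75, -16.60).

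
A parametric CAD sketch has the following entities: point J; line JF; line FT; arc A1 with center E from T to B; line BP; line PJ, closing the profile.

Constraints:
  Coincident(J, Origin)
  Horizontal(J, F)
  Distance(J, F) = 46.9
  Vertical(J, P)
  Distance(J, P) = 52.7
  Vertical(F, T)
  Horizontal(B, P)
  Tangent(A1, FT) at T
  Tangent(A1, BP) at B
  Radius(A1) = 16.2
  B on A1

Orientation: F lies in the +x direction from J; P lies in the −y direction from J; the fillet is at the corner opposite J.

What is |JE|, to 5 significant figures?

47.694

J is at the origin; JF is horizontal with |JF| = 46.9 and F on the +x side, so F = (46.900, 0.0000). JP is vertical with |JP| = 52.7 and P on the −y side, so P = (0.0000, -52.700). The virtual corner opposite J is at (46.900, -52.700). The tangent condition forces ET to be normal to FT and tangency of A1 to BP means the radius EB is perpendicular to BP, with radius 16.2, so the center E sits 16.2 in from both sides at E = (30.700, -36.500). Then |JE| = |E − J| = 47.694.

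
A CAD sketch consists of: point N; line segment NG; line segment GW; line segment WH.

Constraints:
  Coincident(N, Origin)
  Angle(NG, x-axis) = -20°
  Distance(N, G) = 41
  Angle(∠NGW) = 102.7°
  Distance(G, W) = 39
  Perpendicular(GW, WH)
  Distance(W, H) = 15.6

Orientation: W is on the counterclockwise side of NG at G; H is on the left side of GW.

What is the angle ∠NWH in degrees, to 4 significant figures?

50.20°

N is at the origin; NG runs at -20.0° with length 41.0, so G = 41.0·(cos -20.0°, sin -20.0°) = (38.53, -14.02). ∠NGW = 102.7°, so GW runs at -20.0° + (180° − 102.7°) = 57.30° from the x-axis; with |GW| = 39.0, W = G + 39.0·(cos 57.30°, sin 57.30°) = (59.60, 18.80). The perpendicularity gives WH at right angles to GW; with |WH| = 15.6 on the left of GW, H = W + 15.6·(-0.8415, 0.5402) = (46.47, 27.22). Then cos ∠NWH = WN·WH / (|WN||WH|), giving 50.20°.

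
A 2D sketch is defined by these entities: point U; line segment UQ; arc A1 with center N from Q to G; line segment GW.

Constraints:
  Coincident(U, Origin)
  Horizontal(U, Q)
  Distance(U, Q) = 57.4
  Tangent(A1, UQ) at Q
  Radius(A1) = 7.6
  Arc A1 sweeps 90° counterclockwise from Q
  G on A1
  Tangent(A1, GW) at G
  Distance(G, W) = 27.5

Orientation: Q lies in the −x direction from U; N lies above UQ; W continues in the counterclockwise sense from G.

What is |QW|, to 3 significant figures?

35.9

On A1, Q sits at bearing -90° from N; a 90° counterclockwise sweep puts G at bearing 0°, so G = N + 7.6·(cos 0°, sin 0°) = (-49.8, 7.60). The tangent condition forces NG to be normal to GW, so GW runs along (−sin 0°, cos 0°); with |GW| = 27.5, W = (-49.8, 35.1). Then |QW| = |W − Q| = 35.9.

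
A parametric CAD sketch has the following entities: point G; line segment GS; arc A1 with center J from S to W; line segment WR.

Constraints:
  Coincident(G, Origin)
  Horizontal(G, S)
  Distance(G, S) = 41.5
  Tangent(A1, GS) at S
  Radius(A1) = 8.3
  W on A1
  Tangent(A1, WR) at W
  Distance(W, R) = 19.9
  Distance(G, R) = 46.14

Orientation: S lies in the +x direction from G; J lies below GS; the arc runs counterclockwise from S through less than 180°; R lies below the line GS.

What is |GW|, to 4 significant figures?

34.56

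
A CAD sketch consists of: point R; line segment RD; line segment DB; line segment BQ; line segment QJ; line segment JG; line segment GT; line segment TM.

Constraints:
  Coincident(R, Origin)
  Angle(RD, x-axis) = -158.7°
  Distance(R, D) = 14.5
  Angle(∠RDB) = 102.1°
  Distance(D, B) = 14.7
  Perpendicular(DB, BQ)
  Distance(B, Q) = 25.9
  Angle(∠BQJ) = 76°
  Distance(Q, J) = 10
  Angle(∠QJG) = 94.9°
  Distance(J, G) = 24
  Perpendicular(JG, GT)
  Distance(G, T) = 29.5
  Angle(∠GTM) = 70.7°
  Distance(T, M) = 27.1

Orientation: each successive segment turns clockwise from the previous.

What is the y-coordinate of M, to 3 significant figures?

31.2

JG is perpendicular to GT, so GT runs at 114°; with |GT| = 29.5, T = (-30.7, 28.8). ∠GTM = 70.7° gives TM at 5.00° from the x-axis; with |TM| = 27.1, M = (-3.67, 31.2). So M.y = 31.2.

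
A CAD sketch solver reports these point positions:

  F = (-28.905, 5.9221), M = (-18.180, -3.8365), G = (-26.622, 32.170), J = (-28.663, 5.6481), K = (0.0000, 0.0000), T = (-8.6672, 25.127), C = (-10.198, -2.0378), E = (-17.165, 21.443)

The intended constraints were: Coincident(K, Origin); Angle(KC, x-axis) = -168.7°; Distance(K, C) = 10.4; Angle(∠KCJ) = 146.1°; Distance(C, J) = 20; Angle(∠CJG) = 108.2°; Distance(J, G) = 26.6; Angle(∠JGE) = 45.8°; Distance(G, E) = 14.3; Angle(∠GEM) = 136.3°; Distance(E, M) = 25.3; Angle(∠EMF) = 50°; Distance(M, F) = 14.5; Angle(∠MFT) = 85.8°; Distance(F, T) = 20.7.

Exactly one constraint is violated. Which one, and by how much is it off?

Distance(F, T) = 20.7 — off by 7.20.

K = (0.00, 0.00) ✓; KC at -168.7° ✓; |KC| = 10.40 ✓; ∠KCJ = 146.1° ✓; |CJ| = 20.00 ✓; ∠CJG = 108.2° ✓; |JG| = 26.60 ✓; ∠JGE = 45.80° ✓; |GE| = 14.30 ✓; ∠GEM = 136.3° ✓; |EM| = 25.30 ✓; ∠EMF = 50.00° ✓; |MF| = 14.50 ✓; ∠MFT = 85.80° ✓; |FT| = 27.90 ✗.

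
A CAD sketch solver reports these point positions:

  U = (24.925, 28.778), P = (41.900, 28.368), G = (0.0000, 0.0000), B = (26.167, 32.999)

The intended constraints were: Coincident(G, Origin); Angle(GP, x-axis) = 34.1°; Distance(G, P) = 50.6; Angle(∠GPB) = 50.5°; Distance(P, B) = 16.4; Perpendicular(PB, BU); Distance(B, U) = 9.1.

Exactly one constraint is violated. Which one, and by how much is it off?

Distance(B, U) = 9.1 — off by 4.70.

G = (0.00, 0.00) ✓; GP at 34.10° ✓; |GP| = 50.60 ✓; ∠GPB = 50.50° ✓; |PB| = 16.40 ✓; ∠(PB, BU) = 90.01° ✓; |BU| = 4.400 ✗.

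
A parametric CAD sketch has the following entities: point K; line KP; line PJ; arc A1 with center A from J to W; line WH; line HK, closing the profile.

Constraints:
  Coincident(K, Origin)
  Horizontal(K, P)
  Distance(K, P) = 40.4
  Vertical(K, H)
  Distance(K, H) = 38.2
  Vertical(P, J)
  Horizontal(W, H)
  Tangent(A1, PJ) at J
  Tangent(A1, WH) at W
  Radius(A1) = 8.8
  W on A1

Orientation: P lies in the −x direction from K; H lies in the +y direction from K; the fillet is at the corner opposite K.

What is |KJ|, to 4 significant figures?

49.97

The virtual corner opposite K is at (-40.40, 38.20). The tangent condition forces AJ to be normal to PJ and A1 meets WH tangentially, so AW is at right angles to WH, with radius 8.8, so the center A sits 8.8 in from both sides at A = (-31.60, 29.40). That places the tangent points at J = (-40.40, 29.40) on PJ and W = (-31.60, 38.20) on WH. Then |KJ| = |J − K| = 49.97.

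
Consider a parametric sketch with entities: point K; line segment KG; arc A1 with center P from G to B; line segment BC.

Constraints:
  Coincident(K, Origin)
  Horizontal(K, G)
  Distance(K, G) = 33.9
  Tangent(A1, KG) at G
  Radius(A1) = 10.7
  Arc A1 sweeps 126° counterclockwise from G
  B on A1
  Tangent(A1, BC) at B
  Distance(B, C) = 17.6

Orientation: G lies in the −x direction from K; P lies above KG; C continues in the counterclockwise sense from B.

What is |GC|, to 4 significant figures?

31.27

K is at the origin; K and G share the same y with |KG| = 33.9 and G on the −x side, so G = (-33.90, 0.000). Since A1 is tangent to KG there, PG ⟂ KG, so P = G + (0, 10.7) = (-33.90, 10.70). On A1, G sits at bearing -90° from P; a 126° counterclockwise sweep puts B at bearing 36°, so B = P + 10.7·(cos 36°, sin 36°) = (-25.24, 16.99). The tangent condition forces PB to be normal to BC, so BC runs along (−sin 36°, cos 36°); with |BC| = 17.6, C = (-35.59, 31.23). Then |GC| = |C − G| = 31.27.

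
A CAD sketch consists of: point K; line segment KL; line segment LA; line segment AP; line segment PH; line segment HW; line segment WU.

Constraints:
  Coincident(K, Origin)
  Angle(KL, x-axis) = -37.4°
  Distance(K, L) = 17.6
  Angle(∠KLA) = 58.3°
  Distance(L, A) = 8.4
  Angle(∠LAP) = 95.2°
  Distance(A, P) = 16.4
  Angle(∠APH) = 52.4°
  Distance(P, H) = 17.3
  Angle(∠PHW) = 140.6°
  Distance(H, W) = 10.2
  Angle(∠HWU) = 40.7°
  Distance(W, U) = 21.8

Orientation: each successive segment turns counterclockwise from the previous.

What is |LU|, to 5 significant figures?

13.796

K is at the origin; KL runs at -37.4° with length 17.6, so L = (13.982, -10.690). ∠KLA = 58.3° gives LA at 84.300° from the x-axis; with |LA| = 8.4, A = (14.816, -2.3313). ∠LAP = 95.2° gives AP at 169.10° from the x-axis; with |AP| = 16.4, P = (-1.2881, 0.76982). ∠APH = 52.4° gives PH at -63.300° from the x-axis; with |PH| = 17.3, H = (6.4851, -14.686). ∠PHW = 140.6° gives HW at -23.900° from the x-axis; with |HW| = 10.2, W = (15.810, -18.818). ∠HWU = 40.7° gives WU at 115.40° from the x-axis; with |WU| = 21.8, U = (6.4597, 0.87476). Then |LU| = |U − L| = 13.796.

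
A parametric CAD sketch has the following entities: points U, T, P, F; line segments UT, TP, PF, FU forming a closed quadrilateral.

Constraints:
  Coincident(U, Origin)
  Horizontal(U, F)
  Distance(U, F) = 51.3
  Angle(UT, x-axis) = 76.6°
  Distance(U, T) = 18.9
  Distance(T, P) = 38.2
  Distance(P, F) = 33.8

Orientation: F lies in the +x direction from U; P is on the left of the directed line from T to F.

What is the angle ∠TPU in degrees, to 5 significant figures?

17.780°

U is at the origin; UF is horizontal with |UF| = 51.3 and F in +x, so F = (51.3, 0). UT runs at 76.6° with |UT| = 18.9, so T = (4.3800, 18.385). P is determined by |TP| = 38.2 and |PF| = 33.8 together: it lies at the intersection of circle(T, 38.2) and circle(F, 33.8). With |TF| = 50.394, the foot of the radical line on TF is 28.340 from T and the perpendicular offset is √(38.2² − 28.340²) = 25.614. Taking the left-of-TF solution: P = (40.112, 31.895).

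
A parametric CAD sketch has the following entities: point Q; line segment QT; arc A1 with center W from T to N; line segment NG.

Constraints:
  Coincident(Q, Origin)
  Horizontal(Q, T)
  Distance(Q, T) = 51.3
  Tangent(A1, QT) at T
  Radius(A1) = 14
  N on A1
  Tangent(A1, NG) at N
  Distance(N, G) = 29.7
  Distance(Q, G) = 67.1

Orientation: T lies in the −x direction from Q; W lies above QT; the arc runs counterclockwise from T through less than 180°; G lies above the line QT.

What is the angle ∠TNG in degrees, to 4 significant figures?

125.1°

Q is at the origin; QT is horizontal with |QT| = 51.3 and T on the −x side, so T = (-51.30, 0.000). Tangency of A1 to QT means the radius WT is perpendicular to QT, so W = T + (0, 14) = (-51.30, 14.00). Since WN ⟂ NG (tangency), |WG| = √(14.0² + 29.7²) = 32.83 regardless of where N sits on A1. So G lies on both circle(Q, 67.1) and circle(W, 32.83); the above-QT intersection is G = (-48.19, 46.69). N is the foot of the tangent from G: N = (-38.13, 18.74).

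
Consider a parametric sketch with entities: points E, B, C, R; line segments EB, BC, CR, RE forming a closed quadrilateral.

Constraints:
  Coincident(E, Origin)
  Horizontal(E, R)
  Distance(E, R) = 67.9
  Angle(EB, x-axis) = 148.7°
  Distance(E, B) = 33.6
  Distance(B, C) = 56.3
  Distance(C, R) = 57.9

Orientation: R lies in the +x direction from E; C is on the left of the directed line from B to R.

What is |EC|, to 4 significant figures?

44.53

E is at the origin; ER is horizontal with |ER| = 67.9 and R in +x, so R = (67.9, 0). EB runs at 148.7° with |EB| = 33.6, so B = (-28.71, 17.46). C is determined by |BC| = 56.3 and |CR| = 57.9 together: it lies at the intersection of circle(B, 56.3) and circle(R, 57.9). With |BR| = 98.17, the foot of the radical line on BR is 48.16 from B and the perpendicular offset is √(56.3² − 48.16²) = 29.17. Taking the left-of-BR solution: C = (23.87, 37.59).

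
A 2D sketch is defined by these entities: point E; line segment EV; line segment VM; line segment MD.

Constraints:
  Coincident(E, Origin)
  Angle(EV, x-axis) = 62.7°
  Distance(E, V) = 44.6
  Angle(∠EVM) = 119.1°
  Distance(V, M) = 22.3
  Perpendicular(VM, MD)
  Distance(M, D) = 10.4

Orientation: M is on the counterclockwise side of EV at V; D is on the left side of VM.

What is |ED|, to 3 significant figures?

52.5

E is at the origin; EV runs at 62.7° with length 44.6, so V = 44.6·(cos 62.7°, sin 62.7°) = (20.5, 39.6). ∠EVM = 119.1°, so VM runs at 62.7° + (180° − 119.1°) = 124° from the x-axis; with |VM| = 22.3, M = V + 22.3·(cos 124°, sin 124°) = (8.12, 58.2). VM is perpendicular to MD; with |MD| = 10.4 on the left of VM, D = M + 10.4·(-0.833, -0.553) = (-0.547, 52.5). Then |ED| = |D − E| = 52.5.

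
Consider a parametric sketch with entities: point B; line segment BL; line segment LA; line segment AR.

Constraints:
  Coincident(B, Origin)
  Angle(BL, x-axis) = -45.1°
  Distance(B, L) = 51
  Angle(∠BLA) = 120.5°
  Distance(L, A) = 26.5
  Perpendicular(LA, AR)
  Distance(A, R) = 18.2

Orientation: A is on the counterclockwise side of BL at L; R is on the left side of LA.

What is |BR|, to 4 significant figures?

58.37

∠BLA = 120.5°, so LA runs at -45.1° + (180° − 120.5°) = 14.40° from the x-axis; with |LA| = 26.5, A = L + 26.5·(cos 14.40°, sin 14.40°) = (61.67, -29.54). LA ⟂ AR; with |AR| = 18.2 on the left of LA, R = A + 18.2·(-0.2487, 0.9686) = (57.14, -11.91). Then |BR| = |R − B| = 58.37.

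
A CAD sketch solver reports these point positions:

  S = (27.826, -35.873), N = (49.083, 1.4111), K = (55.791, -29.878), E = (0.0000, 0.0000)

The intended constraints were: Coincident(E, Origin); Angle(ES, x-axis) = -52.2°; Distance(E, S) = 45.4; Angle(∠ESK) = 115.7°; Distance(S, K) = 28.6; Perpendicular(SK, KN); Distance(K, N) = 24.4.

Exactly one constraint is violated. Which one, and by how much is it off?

Distance(K, N) = 24.4 — off by 7.60.

E = (0.00, 0.00) ✓; ES at -52.20° ✓; |ES| = 45.40 ✓; ∠ESK = 115.7° ✓; |SK| = 28.60 ✓; ∠(SK, KN) = 90.00° ✓; |KN| = 32.00 ✗.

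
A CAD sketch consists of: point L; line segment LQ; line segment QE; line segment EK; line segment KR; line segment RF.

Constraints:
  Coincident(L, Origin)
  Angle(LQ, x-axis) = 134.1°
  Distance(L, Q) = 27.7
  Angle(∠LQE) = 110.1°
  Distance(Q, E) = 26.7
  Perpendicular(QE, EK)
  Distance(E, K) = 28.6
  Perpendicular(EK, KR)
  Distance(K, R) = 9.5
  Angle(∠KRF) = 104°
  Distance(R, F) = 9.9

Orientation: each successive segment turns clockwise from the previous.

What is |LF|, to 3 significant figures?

25.3

L is at the origin; LQ runs at 134.1° with length 27.7, so Q = (-19.3, 19.9). ∠LQE = 110.1° gives QE at 64.2° from the x-axis; with |QE| = 26.7, E = (-7.66, 43.9). The perpendicularity gives EK at right angles to QE, so EK runs at -25.8°; with |EK| = 28.6, K = (18.1, 31.5). EK ⟂ KR, so KR runs at -116°; with |KR| = 9.5, R = (14.0, 22.9). ∠KRF = 104.0° gives RF at 168° from the x-axis; with |RF| = 9.9, F = (4.27, 25.0). Then |LF| = |F − L| = 25.3.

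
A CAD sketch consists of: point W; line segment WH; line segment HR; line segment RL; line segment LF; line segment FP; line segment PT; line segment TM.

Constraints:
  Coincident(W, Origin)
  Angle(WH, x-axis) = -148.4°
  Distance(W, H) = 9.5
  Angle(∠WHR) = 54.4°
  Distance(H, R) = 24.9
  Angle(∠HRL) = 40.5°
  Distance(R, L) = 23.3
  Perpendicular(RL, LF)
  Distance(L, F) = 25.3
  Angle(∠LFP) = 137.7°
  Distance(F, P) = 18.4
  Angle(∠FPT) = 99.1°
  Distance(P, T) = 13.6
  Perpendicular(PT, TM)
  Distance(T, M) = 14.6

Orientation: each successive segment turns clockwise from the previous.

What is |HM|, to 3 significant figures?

11.8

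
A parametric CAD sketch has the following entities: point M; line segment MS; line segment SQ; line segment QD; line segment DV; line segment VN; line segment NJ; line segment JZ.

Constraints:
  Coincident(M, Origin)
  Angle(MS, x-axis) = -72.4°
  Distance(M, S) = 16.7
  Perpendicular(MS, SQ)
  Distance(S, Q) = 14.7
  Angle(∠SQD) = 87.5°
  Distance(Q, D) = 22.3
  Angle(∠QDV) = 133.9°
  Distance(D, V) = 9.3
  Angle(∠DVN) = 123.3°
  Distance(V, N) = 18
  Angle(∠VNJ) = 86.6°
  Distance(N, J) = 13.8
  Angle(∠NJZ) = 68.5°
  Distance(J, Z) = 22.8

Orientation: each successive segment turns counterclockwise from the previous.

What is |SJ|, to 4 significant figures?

12.28

M is at the origin; MS runs at -72.4° with length 16.7, so S = (5.050, -15.92). MS ⟂ SQ, so SQ runs at 17.60°; with |SQ| = 14.7, Q = (19.06, -11.47). ∠SQD = 87.5° gives QD at 110.1° from the x-axis; with |QD| = 22.3, D = (11.40, 9.468). ∠QDV = 133.9° gives DV at 156.2° from the x-axis; with |DV| = 9.3, V = (2.889, 13.22). ∠DVN = 123.3° gives VN at -147.1° from the x-axis; with |VN| = 18.0, N = (-12.22, 3.444). ∠VNJ = 86.6° gives NJ at -53.70° from the x-axis; with |NJ| = 13.8, J = (-4.055, -7.678). Then |SJ| = |J − S| = 12.28.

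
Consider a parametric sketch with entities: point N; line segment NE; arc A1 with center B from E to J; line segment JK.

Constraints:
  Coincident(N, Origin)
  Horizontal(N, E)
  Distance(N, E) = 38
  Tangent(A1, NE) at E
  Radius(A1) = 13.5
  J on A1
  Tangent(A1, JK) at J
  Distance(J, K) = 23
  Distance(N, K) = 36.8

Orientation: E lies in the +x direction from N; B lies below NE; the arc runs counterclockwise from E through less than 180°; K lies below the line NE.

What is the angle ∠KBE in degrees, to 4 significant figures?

133.2°

Checks: |BJ| = 13.50 ✓; ∠(BJ, JK) = 90.00° ✓; |JK| = 23.00 ✓; |NK| = 36.80 ✓.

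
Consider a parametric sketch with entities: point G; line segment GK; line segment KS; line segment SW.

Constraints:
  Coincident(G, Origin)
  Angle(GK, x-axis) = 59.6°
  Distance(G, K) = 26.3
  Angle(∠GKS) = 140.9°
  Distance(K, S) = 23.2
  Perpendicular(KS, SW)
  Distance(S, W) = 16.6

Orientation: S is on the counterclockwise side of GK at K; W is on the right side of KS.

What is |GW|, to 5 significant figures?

54.801

G is at the origin; GK runs at 59.6° with length 26.3, so K = 26.3·(cos 59.6°, sin 59.6°) = (13.309, 22.684). ∠GKS = 140.9°, so KS runs at 59.6° + (180° − 140.9°) = 98.700° from the x-axis; with |KS| = 23.2, S = K + 23.2·(cos 98.700°, sin 98.700°) = (9.7994, 45.617). KS is perpendicular to SW; with |SW| = 16.6 on the right of KS, W = S + 16.6·(0.98849, 0.15126) = (26.208, 48.128). Then |GW| = |W − G| = 54.801.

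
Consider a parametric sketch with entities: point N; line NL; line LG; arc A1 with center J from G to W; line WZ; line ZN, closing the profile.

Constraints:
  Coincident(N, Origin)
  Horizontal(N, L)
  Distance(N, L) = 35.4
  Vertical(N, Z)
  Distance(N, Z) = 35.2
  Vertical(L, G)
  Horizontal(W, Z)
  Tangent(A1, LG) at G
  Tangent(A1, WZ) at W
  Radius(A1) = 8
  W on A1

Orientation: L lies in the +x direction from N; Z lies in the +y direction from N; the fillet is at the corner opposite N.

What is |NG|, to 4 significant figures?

44.64

N is at the origin; N and L share the same y with |NL| = 35.4 and L on the +x side, so L = (35.40, 0.000). N and Z share the same x with |NZ| = 35.2 and Z on the +y side, so Z = (0.000, 35.20). The virtual corner opposite N is at (35.40, 35.20). Tangency of A1 to LG means the radius JG is perpendicular to LG and since A1 is tangent to WZ there, JW ⟂ WZ, with radius 8.0, so the center J sits 8.0 in from both sides at J = (27.40, 27.20). That places the tangent points at G = (35.40, 27.20) on LG and W = (27.40, 35.20) on WZ. Then |NG| = |G − N| = 44.64.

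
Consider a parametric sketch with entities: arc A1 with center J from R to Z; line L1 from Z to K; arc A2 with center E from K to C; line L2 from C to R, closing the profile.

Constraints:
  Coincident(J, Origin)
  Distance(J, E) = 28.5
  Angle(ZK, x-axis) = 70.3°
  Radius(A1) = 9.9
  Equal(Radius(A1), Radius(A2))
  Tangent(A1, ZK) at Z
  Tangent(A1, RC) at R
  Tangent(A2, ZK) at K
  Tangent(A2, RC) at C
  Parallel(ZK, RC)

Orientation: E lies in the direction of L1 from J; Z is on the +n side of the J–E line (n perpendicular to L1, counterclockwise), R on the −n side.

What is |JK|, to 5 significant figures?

30.171

Tangency of A1 to both parallel lines with radius 9.9 puts Z and R at J ± 9.9·n: Z = (-9.3206, 3.3372), R = (9.3206, -3.3372). Equal radii place K and C the same way about E: K = E + 9.9·n = (0.28666, 30.169), C = E − 9.9·n = (18.928, 23.495). Then |JK| = |K − J| = 30.171.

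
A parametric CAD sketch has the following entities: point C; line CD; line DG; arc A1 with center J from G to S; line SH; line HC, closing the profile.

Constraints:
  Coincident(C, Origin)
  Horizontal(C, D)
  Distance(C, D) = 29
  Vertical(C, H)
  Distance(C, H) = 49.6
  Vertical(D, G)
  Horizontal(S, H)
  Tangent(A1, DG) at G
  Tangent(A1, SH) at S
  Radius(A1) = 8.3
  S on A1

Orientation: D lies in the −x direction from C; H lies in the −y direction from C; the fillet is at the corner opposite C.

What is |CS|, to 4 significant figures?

53.75

C is at the origin; C and D share the same y with |CD| = 29.0 and D on the −x side, so D = (-29.00, 0.000). CH is vertical with |CH| = 49.6 and H on the −y side, so H = (0.000, -49.60). The virtual corner opposite C is at (-29.00, -49.60). A1 meets DG tangentially, so JG is at right angles to DG and since A1 is tangent to SH there, JS ⟂ SH, with radius 8.3, so the center J sits 8.3 in from both sides at J = (-20.70, -41.30). That places the tangent points at G = (-29.00, -41.30) on DG and S = (-20.70, -49.60) on SH. Then |CS| = |S − C| = 53.75.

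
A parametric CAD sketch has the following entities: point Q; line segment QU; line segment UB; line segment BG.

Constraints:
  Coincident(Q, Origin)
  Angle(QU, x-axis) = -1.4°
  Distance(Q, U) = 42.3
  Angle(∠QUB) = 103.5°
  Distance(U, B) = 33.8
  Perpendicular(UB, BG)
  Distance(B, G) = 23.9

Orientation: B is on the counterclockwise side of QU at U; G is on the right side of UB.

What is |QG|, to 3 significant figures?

78.3

Q is at the origin; QU runs at -1.4° with length 42.3, so U = 42.3·(cos -1.4°, sin -1.4°) = (42.3, -1.03). ∠QUB = 103.5°, so UB runs at -1.4° + (180° − 103.5°) = 75.1° from the x-axis; with |UB| = 33.8, B = U + 33.8·(cos 75.1°, sin 75.1°) = (51.0, 31.6). UB ⟂ BG; with |BG| = 23.9 on the right of UB, G = B + 23.9·(0.966, -0.257) = (74.1, 25.5). Then |QG| = |G − Q| = 78.3.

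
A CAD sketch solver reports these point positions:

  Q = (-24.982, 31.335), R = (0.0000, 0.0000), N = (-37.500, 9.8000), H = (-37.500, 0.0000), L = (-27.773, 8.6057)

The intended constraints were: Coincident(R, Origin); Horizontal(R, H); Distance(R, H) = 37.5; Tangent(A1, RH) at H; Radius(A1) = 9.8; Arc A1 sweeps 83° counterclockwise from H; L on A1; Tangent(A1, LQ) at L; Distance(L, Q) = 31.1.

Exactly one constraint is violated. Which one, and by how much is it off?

Distance(L, Q) = 31.1 — off by 8.20.

R = (0.00, 0.00) ✓; R.y = 0.00, H.y = 0.00 ✓; |RH| = 37.50 ✓; ∠(NH, HR) = 90.00° ✓; |NH| = 9.800 ✓; bearing(N→L) − bearing(N→H) = 83.00° ✓; |NL| = 9.800 ✓; ∠(NL, LQ) = 90.00° ✓; |LQ| = 22.90 ✗.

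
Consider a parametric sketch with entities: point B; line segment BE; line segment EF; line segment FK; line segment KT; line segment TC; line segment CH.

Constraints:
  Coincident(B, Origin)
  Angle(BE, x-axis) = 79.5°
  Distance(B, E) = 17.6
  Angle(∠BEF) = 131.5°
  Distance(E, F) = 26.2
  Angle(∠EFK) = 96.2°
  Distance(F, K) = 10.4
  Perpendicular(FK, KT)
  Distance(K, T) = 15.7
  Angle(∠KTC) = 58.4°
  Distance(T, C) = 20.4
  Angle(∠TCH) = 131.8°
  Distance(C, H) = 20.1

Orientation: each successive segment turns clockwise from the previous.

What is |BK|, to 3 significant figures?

39.1

B is at the origin; BE runs at 79.5° with length 17.6, so E = (3.21, 17.3). ∠BEF = 131.5° gives EF at 31.0° from the x-axis; with |EF| = 26.2, F = (25.7, 30.8). ∠EFK = 96.2° gives FK at -52.8° from the x-axis; with |FK| = 10.4, K = (32.0, 22.5). Then |BK| = |K − B| = 39.1.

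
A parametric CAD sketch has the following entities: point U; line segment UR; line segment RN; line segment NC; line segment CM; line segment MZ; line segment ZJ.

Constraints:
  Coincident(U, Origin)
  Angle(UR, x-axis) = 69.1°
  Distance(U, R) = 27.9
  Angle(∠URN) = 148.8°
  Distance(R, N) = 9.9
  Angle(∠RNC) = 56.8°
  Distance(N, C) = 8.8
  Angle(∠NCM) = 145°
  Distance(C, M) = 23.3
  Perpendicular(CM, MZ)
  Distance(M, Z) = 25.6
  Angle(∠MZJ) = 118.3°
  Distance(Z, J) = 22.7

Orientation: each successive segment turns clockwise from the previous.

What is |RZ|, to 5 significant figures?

27.188

U is at the origin; UR runs at 69.1° with length 27.9, so R = (9.9530, 26.064). ∠URN = 148.8° gives RN at 37.900° from the x-axis; with |RN| = 9.9, N = (17.765, 32.146). ∠RNC = 56.8° gives NC at -85.300° from the x-axis; with |NC| = 8.8, C = (18.486, 23.375). ∠NCM = 145.0° gives CM at -120.30° from the x-axis; with |CM| = 23.3, M = (6.7305, 3.2582). CM is perpendicular to MZ, so MZ runs at 149.70°; with |MZ| = 25.6, Z = (-15.372, 16.174). Then |RZ| = |Z − R| = 27.188.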